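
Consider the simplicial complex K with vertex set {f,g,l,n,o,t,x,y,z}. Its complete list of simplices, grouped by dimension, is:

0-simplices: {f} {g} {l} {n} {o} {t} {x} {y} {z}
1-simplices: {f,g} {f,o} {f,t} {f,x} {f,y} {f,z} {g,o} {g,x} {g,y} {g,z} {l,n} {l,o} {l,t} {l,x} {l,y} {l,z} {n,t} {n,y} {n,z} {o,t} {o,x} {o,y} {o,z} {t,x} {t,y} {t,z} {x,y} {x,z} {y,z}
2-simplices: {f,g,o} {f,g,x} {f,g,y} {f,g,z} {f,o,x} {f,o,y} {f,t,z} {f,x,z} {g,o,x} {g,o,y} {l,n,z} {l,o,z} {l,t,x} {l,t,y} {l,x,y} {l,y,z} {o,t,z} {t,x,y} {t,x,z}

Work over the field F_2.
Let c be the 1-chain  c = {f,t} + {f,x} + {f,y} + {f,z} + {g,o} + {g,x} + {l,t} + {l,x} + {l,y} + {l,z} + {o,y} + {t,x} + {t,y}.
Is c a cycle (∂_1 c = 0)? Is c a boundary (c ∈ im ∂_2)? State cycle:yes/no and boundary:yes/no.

cycle:yes boundary:no

n_0=9 n_1=29 n_2=19  [Z2]
∂1: piv[fg,fo,ft,fx,fy,fz,ln,lo] rk=8  ker:go,gx,gy,gz,lt,lx,ly,lz,nt,ny,nz,ot,ox,oy,oz,tx,ty,tz,xy,xz,yz
∂2: piv[fgo,fgx,fgy,fgz,fox,foy,ftz,fxz,lnz,loz,ltx,lty,lxy,lyz,otz,txz] rk=16  ker:gox,goy,txy
∂1c = 0
c vs im∂2: residual ≠ 0 ⇒ not boundary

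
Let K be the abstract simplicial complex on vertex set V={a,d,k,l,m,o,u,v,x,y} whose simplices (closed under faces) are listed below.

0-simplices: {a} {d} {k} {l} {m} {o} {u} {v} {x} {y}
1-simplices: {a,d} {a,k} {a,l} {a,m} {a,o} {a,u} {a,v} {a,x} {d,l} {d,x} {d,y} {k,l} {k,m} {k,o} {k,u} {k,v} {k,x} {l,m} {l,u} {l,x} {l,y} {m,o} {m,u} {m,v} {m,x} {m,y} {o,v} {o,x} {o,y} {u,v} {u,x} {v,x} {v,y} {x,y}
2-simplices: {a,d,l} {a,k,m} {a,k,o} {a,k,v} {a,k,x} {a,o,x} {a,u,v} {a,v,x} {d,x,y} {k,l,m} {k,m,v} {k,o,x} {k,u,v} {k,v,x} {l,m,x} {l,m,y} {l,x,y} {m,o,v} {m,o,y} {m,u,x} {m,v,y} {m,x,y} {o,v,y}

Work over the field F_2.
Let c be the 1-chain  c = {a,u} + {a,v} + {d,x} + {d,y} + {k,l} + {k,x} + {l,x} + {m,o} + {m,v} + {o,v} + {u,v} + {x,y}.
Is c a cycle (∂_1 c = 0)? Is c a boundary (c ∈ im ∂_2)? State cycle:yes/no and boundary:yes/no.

n_0=10 n_1=34 n_2=23  [Z2]
∂1: piv[ad,ak,al,am,ao,au,av,ax,dy] rk=9  ker:dl,dx,kl,km,ko,ku,kv,kx,lm,lu,lx,ly,mo,mu,mv,mx,my,ov,ox,oy,uv,ux,vx,vy,xy
∂2: piv[adl,akm,ako,akv,akx,aox,auv,avx,dxy,klm,kmv,kuv,lmx,lmy,lxy,mov,moy,mux,mvy] rk=19  ker:kox,kvx,mxy,ovy
∂1c = 0
c vs im∂2: residual ≠ 0 ⇒ not boundary

cycle:yes boundary:no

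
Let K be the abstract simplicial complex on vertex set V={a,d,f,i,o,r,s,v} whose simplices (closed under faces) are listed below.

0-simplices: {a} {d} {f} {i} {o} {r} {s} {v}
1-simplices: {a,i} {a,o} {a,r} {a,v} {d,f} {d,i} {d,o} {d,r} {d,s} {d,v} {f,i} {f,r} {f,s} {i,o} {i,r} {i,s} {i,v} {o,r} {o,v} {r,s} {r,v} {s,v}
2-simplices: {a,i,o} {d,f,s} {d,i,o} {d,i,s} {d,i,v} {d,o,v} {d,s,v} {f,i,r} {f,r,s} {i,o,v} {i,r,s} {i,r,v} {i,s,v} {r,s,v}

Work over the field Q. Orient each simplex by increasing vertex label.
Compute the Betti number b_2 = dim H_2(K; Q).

n_0=8 n_1=22 n_2=14  [Q]
∂1: piv[ai,ao,ar,av,df,di,ds] rk=7  ker:do,dr,dv,fi,fr,fs,io,ir,is,iv,or,ov,rs,rv,sv
∂2: piv[aio,dfs,dio,dis,div,dov,dsv,fir,frs,irs,irv] rk=11  ker:iov,isv,rsv
b_2=(14−11)−0=3

b_2=3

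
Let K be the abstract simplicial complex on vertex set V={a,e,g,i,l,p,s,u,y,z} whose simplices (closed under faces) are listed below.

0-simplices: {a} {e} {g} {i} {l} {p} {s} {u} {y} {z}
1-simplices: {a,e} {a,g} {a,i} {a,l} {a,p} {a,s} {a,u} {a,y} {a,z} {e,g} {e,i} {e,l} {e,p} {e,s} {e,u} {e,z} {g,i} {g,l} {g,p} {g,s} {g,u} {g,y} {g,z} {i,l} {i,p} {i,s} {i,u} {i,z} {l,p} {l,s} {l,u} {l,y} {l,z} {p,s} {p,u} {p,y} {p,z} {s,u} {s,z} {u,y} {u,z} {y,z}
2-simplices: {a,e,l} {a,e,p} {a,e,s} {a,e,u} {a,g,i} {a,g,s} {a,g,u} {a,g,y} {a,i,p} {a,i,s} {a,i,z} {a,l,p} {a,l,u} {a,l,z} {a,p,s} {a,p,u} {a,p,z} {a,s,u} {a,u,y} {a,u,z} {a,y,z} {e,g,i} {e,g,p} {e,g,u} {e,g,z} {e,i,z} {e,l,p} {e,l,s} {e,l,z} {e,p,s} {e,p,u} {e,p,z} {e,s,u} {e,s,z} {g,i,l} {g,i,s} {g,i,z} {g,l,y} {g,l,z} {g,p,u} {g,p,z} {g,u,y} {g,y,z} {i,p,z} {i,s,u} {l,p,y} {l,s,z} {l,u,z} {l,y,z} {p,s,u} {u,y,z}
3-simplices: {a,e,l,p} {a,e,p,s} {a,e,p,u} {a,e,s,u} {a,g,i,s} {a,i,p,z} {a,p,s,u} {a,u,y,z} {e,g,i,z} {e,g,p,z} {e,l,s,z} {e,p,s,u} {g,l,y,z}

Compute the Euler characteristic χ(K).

n_0=10 n_1=42 n_2=51 n_3=13
χ=+10−42+51−13=6

χ(K)=6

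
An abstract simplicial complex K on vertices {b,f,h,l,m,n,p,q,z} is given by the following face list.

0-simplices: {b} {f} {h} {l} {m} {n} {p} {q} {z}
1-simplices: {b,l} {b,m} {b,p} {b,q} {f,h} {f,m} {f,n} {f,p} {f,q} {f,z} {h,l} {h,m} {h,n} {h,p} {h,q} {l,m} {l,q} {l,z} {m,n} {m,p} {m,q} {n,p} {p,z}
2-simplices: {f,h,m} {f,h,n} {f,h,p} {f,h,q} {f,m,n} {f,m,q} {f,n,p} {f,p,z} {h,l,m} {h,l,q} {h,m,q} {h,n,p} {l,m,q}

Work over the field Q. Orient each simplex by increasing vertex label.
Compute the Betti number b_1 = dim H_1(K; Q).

b_1=5

n_0=9 n_1=23 n_2=13  [Q]
∂1: piv[bl,bm,bp,bq,fh,fm,fn,fz] rk=8  ker:fp,fq,hl,hm,hn,hp,hq,lm,lq,lz,mn,mp,mq,np,pz
∂2: piv[fhm,fhn,fhp,fhq,fmn,fmq,fnp,fpz,hlm,hlq] rk=10  ker:hmq,hnp,lmq
b_1=(23−8)−10=5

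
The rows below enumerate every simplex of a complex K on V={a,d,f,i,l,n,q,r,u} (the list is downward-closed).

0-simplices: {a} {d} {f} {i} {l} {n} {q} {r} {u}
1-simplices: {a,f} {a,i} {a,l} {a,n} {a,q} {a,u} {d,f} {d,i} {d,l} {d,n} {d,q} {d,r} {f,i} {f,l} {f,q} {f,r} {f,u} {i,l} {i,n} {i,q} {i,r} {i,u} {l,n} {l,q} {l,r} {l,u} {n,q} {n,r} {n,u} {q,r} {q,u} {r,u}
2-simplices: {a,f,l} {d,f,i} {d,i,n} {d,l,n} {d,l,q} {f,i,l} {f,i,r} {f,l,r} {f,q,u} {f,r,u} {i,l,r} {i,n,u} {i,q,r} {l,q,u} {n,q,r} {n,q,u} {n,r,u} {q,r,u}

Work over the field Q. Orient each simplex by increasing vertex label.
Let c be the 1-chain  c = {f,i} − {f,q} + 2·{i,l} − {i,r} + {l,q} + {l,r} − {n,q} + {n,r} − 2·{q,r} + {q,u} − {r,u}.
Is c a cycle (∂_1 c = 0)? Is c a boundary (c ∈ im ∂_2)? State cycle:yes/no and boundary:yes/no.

cycle:yes boundary:no

n_0=9 n_1=32 n_2=18  [Q]
∂1: piv[af,ai,al,an,aq,au,df,dr] rk=8  ker:di,dl,dn,dq,fi,fl,fq,fr,fu,il,in,iq,ir,iu,ln,lq,lr,lu,nq,nr,nu,qr,qu,ru
∂2: piv[afl,dfi,din,dln,dlq,fil,fir,flr,fqu,fru,inu,iqr,lqu,nqr,nqu,nru] rk=16  ker:ilr,qru
∂1c = 0
c vs im∂2: residual ≠ 0 ⇒ not boundary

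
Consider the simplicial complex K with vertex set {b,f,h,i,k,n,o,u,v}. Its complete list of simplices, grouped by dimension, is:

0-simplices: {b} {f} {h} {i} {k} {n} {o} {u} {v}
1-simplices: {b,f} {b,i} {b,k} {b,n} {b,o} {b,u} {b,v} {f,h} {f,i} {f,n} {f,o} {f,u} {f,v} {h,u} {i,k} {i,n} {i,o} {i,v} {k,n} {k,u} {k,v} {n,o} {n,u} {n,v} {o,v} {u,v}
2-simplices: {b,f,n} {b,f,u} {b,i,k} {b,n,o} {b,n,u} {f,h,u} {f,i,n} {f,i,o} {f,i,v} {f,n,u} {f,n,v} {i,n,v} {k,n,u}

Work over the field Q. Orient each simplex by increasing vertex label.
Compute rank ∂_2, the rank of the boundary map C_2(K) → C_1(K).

rank∂_2=11

n_0=9 n_1=26 n_2=13  [Q]
∂1: piv[bf,bi,bk,bn,bo,bu,bv,fh] rk=8  ker:fi,fn,fo,fu,fv,hu,ik,in,io,iv,kn,ku,kv,no,nu,nv,ov,uv
∂2: piv[bfn,bfu,bik,bno,bnu,fhu,fin,fio,fiv,fnv,knu] rk=11  ker:fnu,inv
rk∂_2=11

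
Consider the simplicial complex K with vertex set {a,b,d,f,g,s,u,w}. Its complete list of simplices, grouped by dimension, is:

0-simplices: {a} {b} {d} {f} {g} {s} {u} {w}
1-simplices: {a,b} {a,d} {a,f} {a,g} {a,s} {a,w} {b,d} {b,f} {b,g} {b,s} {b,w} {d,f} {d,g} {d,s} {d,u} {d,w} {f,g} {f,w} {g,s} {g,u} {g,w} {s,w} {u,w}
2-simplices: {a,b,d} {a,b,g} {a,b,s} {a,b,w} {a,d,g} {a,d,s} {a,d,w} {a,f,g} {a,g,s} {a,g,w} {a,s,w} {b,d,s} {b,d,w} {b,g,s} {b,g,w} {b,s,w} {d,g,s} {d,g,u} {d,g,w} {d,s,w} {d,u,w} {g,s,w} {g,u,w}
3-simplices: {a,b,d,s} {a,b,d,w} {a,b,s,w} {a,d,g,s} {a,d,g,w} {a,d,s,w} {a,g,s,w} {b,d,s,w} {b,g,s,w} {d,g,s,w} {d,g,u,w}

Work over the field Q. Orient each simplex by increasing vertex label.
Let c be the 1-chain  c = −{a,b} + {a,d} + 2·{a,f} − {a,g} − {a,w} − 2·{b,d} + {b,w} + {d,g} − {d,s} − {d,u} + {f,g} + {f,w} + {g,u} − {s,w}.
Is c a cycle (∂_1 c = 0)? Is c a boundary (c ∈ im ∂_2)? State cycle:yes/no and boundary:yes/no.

cycle:yes boundary:no

n_0=8 n_1=23 n_2=23 n_3=11  [Q]
∂1: piv[ab,ad,af,ag,as,aw,du] rk=7  ker:bd,bf,bg,bs,bw,df,dg,ds,dw,fg,fw,gs,gu,gw,sw,uw
∂2: piv[abd,abg,abs,abw,adg,ads,adw,afg,ags,agw,asw,dgu,duw] rk=13  ker:bds,bdw,bgs,bgw,bsw,dgs,dgw,dsw,gsw,guw
∂3: piv[abds,abdw,absw,adgs,adgw,adsw,agsw,bgsw,dguw] rk=9  ker:bdsw,dgsw
∂1c = 0
c vs im∂2: residual ≠ 0 ⇒ not boundary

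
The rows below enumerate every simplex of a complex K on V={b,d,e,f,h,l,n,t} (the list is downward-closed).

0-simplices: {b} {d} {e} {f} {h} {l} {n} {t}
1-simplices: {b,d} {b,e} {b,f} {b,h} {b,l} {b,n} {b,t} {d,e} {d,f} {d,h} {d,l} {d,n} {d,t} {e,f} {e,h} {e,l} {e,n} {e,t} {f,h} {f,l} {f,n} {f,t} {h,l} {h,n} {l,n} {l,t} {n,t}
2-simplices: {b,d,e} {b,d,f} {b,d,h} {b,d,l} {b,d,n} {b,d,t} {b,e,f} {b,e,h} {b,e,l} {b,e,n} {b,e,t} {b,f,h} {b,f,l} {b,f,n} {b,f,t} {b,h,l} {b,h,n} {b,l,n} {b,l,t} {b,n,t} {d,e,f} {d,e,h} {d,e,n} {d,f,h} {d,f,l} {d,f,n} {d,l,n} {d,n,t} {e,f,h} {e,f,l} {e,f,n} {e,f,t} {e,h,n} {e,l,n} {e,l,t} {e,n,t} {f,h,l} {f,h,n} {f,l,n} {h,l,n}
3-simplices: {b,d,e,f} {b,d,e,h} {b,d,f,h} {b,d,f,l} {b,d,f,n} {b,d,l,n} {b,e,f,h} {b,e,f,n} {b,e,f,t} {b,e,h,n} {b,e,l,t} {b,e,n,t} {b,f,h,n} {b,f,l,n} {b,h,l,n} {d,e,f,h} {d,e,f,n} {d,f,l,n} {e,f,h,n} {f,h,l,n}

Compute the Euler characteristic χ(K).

n_0=8 n_1=27 n_2=40 n_3=20
χ=+8−27+40−20=1

χ(K)=1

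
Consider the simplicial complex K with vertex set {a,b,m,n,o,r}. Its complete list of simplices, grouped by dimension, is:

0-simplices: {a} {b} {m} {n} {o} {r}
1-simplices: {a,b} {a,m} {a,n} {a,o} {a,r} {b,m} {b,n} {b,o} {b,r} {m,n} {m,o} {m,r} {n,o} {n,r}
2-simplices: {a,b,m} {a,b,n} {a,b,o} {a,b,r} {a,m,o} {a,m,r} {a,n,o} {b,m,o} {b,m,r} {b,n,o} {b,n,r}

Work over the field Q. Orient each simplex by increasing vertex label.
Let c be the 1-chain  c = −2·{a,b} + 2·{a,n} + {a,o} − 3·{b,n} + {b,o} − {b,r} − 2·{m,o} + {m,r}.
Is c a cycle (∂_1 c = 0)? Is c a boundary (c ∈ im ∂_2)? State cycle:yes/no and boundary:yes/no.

n_0=6 n_1=14 n_2=11  [Q]
∂1: piv[ab,am,an,ao,ar] rk=5  ker:bm,bn,bo,br,mn,mo,mr,no,nr
∂2: piv[abm,abn,abo,abr,amo,amr,ano,bnr] rk=8  ker:bmo,bmr,bno
∂1c = −{a} + {b} + {m} − {n}

cycle:no boundary:no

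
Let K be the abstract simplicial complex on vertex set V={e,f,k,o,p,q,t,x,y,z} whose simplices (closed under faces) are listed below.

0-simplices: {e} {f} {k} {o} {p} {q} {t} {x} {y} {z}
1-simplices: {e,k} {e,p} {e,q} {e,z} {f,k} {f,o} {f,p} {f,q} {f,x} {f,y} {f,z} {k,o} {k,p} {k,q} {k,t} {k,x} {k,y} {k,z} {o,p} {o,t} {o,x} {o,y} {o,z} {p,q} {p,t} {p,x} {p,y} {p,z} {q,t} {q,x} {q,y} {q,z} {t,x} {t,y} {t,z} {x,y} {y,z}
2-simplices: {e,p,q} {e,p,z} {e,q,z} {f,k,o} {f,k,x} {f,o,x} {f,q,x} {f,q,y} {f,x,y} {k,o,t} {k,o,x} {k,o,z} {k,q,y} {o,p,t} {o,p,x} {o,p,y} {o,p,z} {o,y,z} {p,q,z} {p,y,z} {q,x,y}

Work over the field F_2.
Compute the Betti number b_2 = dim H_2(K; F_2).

b_2=4

n_0=10 n_1=37 n_2=21  [Z2]
∂1: piv[ek,ep,eq,ez,fk,fo,fx,fy,kt] rk=9  ker:fp,fq,fz,ko,kp,kq,kx,ky,kz,op,ot,ox,oy,oz,pq,pt,px,py,pz,qt,qx,qy,qz,tx,ty,tz,xy,yz
∂2: piv[epq,epz,eqz,fko,fkx,fox,fqx,fqy,fxy,kot,koz,kqy,opt,opx,opy,opz,oyz] rk=17  ker:kox,pqz,pyz,qxy
b_2=(21−17)−0=4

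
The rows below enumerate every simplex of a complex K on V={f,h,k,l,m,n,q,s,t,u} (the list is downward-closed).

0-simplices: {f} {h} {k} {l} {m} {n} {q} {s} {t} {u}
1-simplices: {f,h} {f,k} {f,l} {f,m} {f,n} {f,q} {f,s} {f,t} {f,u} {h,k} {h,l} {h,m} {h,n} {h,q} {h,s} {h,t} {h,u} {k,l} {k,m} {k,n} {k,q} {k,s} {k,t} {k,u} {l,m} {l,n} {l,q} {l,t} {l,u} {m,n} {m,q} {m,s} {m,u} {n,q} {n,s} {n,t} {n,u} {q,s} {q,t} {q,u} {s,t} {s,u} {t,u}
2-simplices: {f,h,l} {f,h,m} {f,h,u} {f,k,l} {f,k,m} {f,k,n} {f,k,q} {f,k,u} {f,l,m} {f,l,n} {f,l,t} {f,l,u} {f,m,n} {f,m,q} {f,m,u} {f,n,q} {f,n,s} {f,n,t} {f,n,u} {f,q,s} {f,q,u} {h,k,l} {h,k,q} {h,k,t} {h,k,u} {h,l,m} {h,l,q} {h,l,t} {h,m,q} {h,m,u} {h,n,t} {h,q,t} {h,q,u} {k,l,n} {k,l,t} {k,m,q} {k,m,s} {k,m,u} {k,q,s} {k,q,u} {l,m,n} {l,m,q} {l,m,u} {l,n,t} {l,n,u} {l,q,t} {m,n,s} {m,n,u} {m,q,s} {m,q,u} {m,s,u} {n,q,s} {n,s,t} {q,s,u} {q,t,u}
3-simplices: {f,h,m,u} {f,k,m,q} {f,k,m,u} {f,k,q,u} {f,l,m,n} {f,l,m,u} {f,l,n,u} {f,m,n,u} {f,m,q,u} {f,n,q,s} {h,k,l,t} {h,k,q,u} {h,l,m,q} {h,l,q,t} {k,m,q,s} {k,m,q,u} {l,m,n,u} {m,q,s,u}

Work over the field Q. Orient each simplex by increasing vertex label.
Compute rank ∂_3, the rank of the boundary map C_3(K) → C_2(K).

rank∂_3=16

n_0=10 n_1=43 n_2=55 n_3=18  [Q]
∂1: piv[fh,fk,fl,fm,fn,fq,fs,ft,fu] rk=9  ker:hk,hl,hm,hn,hq,hs,ht,hu,kl,km,kn,kq,ks,kt,ku,lm,ln,lq,lt,lu,mn,mq,ms,mu,nq,ns,nt,nu,qs,qt,qu,st,su,tu
∂2: piv[fhl,fhm,fhu,fkl,fkm,fkn,fkq,fku,flm,fln,flt,flu,fmn,fmq,fmu,fnq,fns,fnt,fnu,fqs,fqu,hkl,hkq,hkt,hlq,hlt,hnt,hqt,kms,kqs,msu,nst,qtu] rk=33  ker:hku,hlm,hmq,hmu,hqu,kln,klt,kmq,kmu,kqu,lmn,lmq,lmu,lnt,lnu,lqt,mns,mnu,mqs,mqu,nqs,qsu
∂3: piv[fhmu,fkmq,fkmu,fkqu,flmn,flmu,flnu,fmnu,fmqu,fnqs,hklt,hkqu,hlmq,hlqt,kmqs,mqsu] rk=16  ker:kmqu,lmnu
rk∂_3=16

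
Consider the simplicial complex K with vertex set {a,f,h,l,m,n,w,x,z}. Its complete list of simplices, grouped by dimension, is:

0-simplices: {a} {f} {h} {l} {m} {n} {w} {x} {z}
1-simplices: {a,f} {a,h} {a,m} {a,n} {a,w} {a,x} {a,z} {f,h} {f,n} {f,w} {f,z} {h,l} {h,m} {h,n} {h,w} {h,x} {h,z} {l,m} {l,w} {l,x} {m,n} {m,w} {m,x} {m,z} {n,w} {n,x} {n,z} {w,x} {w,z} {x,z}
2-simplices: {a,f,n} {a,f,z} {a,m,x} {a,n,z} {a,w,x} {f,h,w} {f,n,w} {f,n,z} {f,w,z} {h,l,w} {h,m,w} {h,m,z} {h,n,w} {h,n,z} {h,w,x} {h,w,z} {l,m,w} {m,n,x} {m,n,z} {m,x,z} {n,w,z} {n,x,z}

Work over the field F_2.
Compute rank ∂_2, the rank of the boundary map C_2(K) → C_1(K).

n_0=9 n_1=30 n_2=22  [Z2]
∂1: piv[af,ah,am,an,aw,ax,az,hl] rk=8  ker:fh,fn,fw,fz,hm,hn,hw,hx,hz,lm,lw,lx,mn,mw,mx,mz,nw,nx,nz,wx,wz,xz
∂2: piv[afn,afz,amx,anz,awx,fhw,fnw,fwz,hlw,hmw,hmz,hnw,hnz,hwx,lmw,mnx,mnz,mxz] rk=18  ker:fnz,hwz,nwz,nxz
rk∂_2=18

rank∂_2=18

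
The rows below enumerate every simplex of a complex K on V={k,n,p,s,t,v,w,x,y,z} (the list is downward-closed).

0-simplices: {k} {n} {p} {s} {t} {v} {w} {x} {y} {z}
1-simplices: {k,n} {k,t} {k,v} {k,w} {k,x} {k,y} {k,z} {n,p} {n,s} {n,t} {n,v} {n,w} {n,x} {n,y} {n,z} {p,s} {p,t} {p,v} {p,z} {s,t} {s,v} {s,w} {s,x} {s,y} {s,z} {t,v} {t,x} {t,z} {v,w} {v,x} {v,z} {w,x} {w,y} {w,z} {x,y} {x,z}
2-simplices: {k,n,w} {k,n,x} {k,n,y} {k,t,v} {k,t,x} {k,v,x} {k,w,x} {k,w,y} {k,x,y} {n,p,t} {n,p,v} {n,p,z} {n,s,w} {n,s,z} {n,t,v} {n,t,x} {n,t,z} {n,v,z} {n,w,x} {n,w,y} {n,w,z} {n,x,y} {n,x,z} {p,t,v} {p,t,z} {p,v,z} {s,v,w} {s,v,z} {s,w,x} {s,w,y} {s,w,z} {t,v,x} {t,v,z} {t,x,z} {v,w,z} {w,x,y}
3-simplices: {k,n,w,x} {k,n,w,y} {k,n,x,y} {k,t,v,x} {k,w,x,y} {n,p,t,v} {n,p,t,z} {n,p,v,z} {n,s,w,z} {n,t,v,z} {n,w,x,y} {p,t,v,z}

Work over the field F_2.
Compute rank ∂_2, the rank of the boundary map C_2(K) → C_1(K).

n_0=10 n_1=36 n_2=36 n_3=12  [Z2]
∂1: piv[kn,kt,kv,kw,kx,ky,kz,np,ns] rk=9  ker:nt,nv,nw,nx,ny,nz,ps,pt,pv,pz,st,sv,sw,sx,sy,sz,tv,tx,tz,vw,vx,vz,wx,wy,wz,xy,xz
∂2: piv[knw,knx,kny,ktv,ktx,kvx,kwx,kwy,kxy,npt,npv,npz,nsw,nsz,ntv,ntx,ntz,nvz,nwz,nxz,svw,svz,swx,swy] rk=24  ker:nwx,nwy,nxy,ptv,ptz,pvz,swz,tvx,tvz,txz,vwz,wxy
∂3: piv[knwx,knwy,knxy,ktvx,kwxy,nptv,nptz,npvz,nswz,ntvz] rk=10  ker:nwxy,ptvz
rk∂_2=24

rank∂_2=24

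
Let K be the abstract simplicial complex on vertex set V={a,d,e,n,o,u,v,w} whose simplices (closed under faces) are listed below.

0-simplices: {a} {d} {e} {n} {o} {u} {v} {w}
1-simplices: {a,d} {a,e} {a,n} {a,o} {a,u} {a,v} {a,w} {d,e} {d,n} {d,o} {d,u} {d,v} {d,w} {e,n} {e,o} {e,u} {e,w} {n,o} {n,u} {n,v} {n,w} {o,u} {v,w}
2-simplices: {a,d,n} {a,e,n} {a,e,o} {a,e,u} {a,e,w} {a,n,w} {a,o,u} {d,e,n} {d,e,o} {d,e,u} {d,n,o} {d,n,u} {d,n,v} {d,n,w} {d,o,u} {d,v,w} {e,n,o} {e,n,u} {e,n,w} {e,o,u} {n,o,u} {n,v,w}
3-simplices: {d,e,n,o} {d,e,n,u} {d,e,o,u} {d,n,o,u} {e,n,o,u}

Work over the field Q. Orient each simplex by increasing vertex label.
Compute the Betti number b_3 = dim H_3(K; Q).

n_0=8 n_1=23 n_2=22 n_3=5  [Q]
∂1: piv[ad,ae,an,ao,au,av,aw] rk=7  ker:de,dn,do,du,dv,dw,en,eo,eu,ew,no,nu,nv,nw,ou,vw
∂2: piv[adn,aen,aeo,aeu,aew,anw,aou,den,deo,deu,dno,dnu,dnv,dnw,dvw] rk=15  ker:dou,eno,enu,enw,eou,nou,nvw
∂3: piv[deno,denu,deou,dnou] rk=4  ker:enou
b_3=(5−4)−0=1

b_3=1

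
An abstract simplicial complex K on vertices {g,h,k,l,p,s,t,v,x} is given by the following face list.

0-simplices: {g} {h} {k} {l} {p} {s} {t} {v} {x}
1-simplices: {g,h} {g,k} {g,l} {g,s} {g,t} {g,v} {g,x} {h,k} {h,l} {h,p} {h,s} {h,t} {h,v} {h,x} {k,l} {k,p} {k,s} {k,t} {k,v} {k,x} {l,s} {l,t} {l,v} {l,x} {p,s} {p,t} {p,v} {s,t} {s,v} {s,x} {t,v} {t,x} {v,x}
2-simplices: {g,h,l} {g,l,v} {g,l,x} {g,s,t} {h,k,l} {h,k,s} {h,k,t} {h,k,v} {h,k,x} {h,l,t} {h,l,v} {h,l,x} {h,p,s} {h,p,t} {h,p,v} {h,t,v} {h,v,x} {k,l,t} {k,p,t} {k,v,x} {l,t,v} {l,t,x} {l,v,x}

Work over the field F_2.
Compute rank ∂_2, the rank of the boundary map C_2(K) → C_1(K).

n_0=9 n_1=33 n_2=23  [Z2]
∂1: piv[gh,gk,gl,gs,gt,gv,gx,hp] rk=8  ker:hk,hl,hs,ht,hv,hx,kl,kp,ks,kt,kv,kx,ls,lt,lv,lx,ps,pt,pv,st,sv,sx,tv,tx,vx
∂2: piv[ghl,glv,glx,gst,hkl,hks,hkt,hkv,hkx,hlt,hlv,hlx,hps,hpt,hpv,htv,hvx,kpt,ltx] rk=19  ker:klt,kvx,ltv,lvx
rk∂_2=19

rank∂_2=19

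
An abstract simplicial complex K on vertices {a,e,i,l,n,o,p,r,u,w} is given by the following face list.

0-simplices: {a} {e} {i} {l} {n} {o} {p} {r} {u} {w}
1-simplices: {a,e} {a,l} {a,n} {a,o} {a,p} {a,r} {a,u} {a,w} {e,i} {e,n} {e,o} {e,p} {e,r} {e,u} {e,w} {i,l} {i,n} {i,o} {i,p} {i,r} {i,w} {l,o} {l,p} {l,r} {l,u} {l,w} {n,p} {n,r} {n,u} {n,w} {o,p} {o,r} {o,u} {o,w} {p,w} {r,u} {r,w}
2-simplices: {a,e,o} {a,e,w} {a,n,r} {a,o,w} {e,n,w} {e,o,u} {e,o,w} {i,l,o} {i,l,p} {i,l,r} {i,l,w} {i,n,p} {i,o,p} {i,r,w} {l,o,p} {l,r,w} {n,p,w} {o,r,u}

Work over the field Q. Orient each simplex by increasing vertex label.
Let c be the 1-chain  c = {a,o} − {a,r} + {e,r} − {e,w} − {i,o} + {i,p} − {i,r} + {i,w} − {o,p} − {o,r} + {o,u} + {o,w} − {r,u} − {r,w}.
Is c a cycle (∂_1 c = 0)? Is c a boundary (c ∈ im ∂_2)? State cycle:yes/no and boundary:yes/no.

cycle:yes boundary:no

n_0=10 n_1=37 n_2=18  [Q]
∂1: piv[ae,al,an,ao,ap,ar,au,aw,ei] rk=9  ker:en,eo,ep,er,eu,ew,il,in,io,ip,ir,iw,lo,lp,lr,lu,lw,np,nr,nu,nw,op,or,ou,ow,pw,ru,rw
∂2: piv[aeo,aew,anr,aow,enw,eou,ilo,ilp,ilr,ilw,inp,iop,irw,npw,oru] rk=15  ker:eow,lop,lrw
∂1c = 0
c vs im∂2: residual ≠ 0 ⇒ not boundary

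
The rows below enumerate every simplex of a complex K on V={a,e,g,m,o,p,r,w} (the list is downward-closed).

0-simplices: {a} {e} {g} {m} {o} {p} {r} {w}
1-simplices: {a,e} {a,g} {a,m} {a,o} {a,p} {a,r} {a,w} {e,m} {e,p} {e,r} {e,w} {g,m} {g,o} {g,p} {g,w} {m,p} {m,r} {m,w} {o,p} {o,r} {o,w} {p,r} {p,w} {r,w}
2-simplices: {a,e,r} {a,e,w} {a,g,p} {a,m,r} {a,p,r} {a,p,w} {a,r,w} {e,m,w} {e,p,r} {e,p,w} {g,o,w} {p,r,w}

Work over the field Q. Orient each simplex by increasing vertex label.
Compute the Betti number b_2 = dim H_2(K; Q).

n_0=8 n_1=24 n_2=12  [Q]
∂1: piv[ae,ag,am,ao,ap,ar,aw] rk=7  ker:em,ep,er,ew,gm,go,gp,gw,mp,mr,mw,op,or,ow,pr,pw,rw
∂2: piv[aer,aew,agp,amr,apr,apw,arw,emw,epr,gow] rk=10  ker:epw,prw
b_2=(12−10)−0=2

b_2=2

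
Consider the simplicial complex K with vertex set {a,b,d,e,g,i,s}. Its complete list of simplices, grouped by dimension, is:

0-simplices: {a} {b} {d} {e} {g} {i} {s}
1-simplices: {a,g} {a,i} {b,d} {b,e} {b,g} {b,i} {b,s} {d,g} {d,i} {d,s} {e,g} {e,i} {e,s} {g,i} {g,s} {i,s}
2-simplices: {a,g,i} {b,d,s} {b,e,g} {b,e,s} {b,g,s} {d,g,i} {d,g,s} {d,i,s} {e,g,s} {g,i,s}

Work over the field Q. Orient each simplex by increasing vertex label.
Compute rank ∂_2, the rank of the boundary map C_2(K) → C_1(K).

rank∂_2=8

n_0=7 n_1=16 n_2=10  [Q]
∂1: piv[ag,ai,bd,be,bg,bs] rk=6  ker:bi,dg,di,ds,eg,ei,es,gi,gs,is
∂2: piv[agi,bds,beg,bes,bgs,dgi,dgs,dis] rk=8  ker:egs,gis
rk∂_2=8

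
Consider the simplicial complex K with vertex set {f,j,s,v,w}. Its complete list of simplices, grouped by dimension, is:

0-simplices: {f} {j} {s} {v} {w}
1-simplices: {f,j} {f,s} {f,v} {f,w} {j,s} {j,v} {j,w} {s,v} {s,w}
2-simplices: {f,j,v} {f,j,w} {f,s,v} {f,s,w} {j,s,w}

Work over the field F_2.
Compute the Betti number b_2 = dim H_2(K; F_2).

b_2=0

n_0=5 n_1=9 n_2=5  [Z2]
∂1: piv[fj,fs,fv,fw] rk=4  ker:js,jv,jw,sv,sw
∂2: piv[fjv,fjw,fsv,fsw,jsw] rk=5
b_2=(5−5)−0=0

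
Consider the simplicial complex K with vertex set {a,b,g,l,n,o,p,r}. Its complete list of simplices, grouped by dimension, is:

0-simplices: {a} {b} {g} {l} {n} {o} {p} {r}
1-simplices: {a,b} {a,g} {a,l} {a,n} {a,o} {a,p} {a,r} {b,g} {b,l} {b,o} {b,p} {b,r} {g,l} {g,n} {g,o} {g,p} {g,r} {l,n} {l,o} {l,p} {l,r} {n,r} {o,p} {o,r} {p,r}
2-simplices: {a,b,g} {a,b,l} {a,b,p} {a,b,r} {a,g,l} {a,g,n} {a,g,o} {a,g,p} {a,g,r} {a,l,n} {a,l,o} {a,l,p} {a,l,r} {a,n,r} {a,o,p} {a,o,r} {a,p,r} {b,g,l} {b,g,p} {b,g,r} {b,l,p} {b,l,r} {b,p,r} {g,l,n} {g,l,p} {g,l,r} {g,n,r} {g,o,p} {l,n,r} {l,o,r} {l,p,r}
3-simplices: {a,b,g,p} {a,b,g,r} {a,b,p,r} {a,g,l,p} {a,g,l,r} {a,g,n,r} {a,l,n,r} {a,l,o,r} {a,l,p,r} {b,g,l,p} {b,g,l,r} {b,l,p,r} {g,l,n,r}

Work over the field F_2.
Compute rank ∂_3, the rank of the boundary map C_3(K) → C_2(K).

n_0=8 n_1=25 n_2=31 n_3=13  [Z2]
∂1: piv[ab,ag,al,an,ao,ap,ar] rk=7  ker:bg,bl,bo,bp,br,gl,gn,go,gp,gr,ln,lo,lp,lr,nr,op,or,pr
∂2: piv[abg,abl,abp,abr,agl,agn,ago,agp,agr,aln,alo,alp,alr,anr,aop,aor,apr] rk=17  ker:bgl,bgp,bgr,blp,blr,bpr,gln,glp,glr,gnr,gop,lnr,lor,lpr
∂3: piv[abgp,abgr,abpr,aglp,aglr,agnr,alnr,alor,alpr,bglp,bglr,glnr] rk=12  ker:blpr
rk∂_3=12

rank∂_3=12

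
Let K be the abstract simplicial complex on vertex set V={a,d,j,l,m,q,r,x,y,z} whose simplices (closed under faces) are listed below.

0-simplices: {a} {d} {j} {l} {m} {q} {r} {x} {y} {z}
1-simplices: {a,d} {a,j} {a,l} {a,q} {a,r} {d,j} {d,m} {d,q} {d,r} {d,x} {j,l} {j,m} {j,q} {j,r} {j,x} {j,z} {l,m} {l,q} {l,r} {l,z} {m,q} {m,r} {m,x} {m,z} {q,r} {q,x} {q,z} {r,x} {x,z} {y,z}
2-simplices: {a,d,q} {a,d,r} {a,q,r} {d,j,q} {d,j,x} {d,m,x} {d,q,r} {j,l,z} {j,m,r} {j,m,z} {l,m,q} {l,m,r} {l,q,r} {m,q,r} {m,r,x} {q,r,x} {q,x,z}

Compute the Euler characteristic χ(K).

n_0=10 n_1=30 n_2=17
χ=+10−30+17=-3

χ(K)=-3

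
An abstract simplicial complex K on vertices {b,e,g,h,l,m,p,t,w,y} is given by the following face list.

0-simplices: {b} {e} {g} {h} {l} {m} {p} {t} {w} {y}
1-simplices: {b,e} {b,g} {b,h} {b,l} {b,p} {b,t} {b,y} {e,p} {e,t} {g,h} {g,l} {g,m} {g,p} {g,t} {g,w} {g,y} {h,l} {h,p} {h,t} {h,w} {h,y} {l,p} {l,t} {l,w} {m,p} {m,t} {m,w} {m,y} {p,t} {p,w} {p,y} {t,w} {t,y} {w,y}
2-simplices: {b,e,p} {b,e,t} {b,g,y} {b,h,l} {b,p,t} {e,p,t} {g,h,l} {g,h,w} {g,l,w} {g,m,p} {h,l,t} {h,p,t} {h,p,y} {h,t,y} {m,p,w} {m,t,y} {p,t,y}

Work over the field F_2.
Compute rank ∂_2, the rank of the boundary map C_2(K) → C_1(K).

rank∂_2=15

n_0=10 n_1=34 n_2=17  [Z2]
∂1: piv[be,bg,bh,bl,bp,bt,by,gm,gw] rk=9  ker:ep,et,gh,gl,gp,gt,gy,hl,hp,ht,hw,hy,lp,lt,lw,mp,mt,mw,my,pt,pw,py,tw,ty,wy
∂2: piv[bep,bet,bgy,bhl,bpt,ghl,ghw,glw,gmp,hlt,hpt,hpy,hty,mpw,mty] rk=15  ker:ept,pty
rk∂_2=15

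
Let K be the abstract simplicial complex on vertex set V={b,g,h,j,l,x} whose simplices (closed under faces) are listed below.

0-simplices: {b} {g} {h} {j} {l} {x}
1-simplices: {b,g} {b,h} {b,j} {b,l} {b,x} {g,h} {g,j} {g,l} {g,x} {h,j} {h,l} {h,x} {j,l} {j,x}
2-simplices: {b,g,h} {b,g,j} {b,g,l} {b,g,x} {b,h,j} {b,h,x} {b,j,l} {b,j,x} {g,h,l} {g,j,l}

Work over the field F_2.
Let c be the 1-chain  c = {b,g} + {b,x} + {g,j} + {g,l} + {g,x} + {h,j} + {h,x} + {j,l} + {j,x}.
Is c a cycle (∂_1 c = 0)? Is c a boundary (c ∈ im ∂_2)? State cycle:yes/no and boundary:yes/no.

n_0=6 n_1=14 n_2=10  [Z2]
∂1: piv[bg,bh,bj,bl,bx] rk=5  ker:gh,gj,gl,gx,hj,hl,hx,jl,jx
∂2: piv[bgh,bgj,bgl,bgx,bhj,bhx,bjl,bjx,ghl] rk=9  ker:gjl
∂1c = 0
c vs im∂2: reduces to 0 ⇒ boundary

cycle:yes boundary:yes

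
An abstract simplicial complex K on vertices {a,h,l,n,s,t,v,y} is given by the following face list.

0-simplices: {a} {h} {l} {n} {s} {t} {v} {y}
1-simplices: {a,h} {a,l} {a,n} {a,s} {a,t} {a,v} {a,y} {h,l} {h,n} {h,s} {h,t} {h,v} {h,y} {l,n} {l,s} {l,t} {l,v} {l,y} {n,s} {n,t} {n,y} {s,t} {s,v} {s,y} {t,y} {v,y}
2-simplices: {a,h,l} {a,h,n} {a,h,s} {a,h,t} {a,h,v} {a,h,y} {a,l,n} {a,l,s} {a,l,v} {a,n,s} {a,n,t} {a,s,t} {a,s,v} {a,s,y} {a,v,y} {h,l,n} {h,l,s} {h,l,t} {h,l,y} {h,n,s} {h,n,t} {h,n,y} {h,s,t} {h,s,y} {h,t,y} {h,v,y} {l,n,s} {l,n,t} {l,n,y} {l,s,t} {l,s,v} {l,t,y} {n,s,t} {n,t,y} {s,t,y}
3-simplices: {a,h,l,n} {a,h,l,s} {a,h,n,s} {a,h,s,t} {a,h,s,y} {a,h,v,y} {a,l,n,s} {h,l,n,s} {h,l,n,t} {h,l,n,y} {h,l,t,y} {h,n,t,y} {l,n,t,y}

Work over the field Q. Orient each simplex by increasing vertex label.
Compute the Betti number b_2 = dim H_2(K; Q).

b_2=5

n_0=8 n_1=26 n_2=35 n_3=13  [Q]
∂1: piv[ah,al,an,as,at,av,ay] rk=7  ker:hl,hn,hs,ht,hv,hy,ln,ls,lt,lv,ly,ns,nt,ny,st,sv,sy,ty,vy
∂2: piv[ahl,ahn,ahs,aht,ahv,ahy,aln,als,alv,ans,ant,ast,asv,asy,avy,hlt,hly,hny,hty] rk=19  ker:hln,hls,hns,hnt,hst,hsy,hvy,lns,lnt,lny,lst,lsv,lty,nst,nty,sty
∂3: piv[ahln,ahls,ahns,ahst,ahsy,ahvy,alns,hlnt,hlny,hlty,hnty] rk=11  ker:hlns,lnty
b_2=(35−19)−11=5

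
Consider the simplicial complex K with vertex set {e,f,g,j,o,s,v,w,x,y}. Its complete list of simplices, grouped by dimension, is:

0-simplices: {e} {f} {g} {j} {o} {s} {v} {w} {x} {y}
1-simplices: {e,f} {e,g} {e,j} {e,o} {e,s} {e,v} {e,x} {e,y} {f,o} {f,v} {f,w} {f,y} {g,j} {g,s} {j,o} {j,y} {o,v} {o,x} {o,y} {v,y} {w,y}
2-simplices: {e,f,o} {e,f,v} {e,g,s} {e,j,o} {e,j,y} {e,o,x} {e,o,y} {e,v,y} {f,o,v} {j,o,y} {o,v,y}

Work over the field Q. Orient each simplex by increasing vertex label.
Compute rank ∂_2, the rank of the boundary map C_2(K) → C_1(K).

n_0=10 n_1=21 n_2=11  [Q]
∂1: piv[ef,eg,ej,eo,es,ev,ex,ey,fw] rk=9  ker:fo,fv,fy,gj,gs,jo,jy,ov,ox,oy,vy,wy
∂2: piv[efo,efv,egs,ejo,ejy,eox,eoy,evy,fov] rk=9  ker:joy,ovy
rk∂_2=9

rank∂_2=9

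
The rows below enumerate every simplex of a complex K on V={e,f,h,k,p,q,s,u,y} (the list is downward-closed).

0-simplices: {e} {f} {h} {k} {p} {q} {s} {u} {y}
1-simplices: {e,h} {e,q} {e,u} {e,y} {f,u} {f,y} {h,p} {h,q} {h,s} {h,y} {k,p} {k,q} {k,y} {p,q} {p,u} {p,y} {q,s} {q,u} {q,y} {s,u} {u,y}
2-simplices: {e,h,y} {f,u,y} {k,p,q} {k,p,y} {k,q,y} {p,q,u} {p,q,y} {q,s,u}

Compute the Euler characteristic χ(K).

χ(K)=-4

n_0=9 n_1=21 n_2=8
χ=+9−21+8=-4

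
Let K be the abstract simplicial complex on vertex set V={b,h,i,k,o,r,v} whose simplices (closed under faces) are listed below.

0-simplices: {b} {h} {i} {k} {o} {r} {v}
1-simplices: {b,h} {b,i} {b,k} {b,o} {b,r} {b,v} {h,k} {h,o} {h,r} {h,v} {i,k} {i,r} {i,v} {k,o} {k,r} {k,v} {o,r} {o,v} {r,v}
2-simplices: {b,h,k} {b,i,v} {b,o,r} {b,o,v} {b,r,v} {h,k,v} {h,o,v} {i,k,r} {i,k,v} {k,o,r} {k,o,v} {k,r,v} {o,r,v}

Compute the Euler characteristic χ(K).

χ(K)=1

n_0=7 n_1=19 n_2=13
χ=+7−19+13=1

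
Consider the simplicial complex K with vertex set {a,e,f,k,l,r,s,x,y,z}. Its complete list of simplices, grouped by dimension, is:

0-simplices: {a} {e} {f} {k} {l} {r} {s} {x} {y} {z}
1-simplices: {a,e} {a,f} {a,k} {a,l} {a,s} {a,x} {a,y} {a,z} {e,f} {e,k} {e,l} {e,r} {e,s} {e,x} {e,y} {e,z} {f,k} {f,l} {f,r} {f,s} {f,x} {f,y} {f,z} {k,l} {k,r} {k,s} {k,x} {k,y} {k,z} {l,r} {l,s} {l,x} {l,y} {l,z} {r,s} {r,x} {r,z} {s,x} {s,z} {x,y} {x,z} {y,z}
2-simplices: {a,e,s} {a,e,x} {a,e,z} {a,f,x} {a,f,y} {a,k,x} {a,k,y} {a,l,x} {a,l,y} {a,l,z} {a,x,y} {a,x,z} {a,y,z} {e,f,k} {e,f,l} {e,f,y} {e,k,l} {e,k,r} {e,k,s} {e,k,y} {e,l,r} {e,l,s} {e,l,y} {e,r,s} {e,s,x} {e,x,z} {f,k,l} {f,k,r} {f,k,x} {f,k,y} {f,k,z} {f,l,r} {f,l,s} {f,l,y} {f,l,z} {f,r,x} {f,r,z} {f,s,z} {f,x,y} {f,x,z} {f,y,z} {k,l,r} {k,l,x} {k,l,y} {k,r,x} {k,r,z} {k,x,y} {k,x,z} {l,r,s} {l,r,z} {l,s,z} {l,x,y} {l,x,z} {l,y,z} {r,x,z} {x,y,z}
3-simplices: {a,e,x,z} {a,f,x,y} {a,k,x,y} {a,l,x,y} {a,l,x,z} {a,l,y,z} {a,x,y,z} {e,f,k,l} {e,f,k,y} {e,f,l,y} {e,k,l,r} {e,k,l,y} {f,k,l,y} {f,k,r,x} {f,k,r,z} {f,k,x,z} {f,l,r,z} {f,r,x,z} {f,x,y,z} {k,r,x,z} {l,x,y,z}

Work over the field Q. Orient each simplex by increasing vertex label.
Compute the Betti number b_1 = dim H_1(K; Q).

b_1=1

n_0=10 n_1=42 n_2=56 n_3=21  [Q]
∂1: piv[ae,af,ak,al,as,ax,ay,az,er] rk=9  ker:ef,ek,el,es,ex,ey,ez,fk,fl,fr,fs,fx,fy,fz,kl,kr,ks,kx,ky,kz,lr,ls,lx,ly,lz,rs,rx,rz,sx,sz,xy,xz,yz
∂2: piv[aes,aex,aez,afx,afy,akx,aky,alx,aly,alz,axy,axz,ayz,efk,efl,efy,ekl,ekr,eks,eky,elr,els,ely,ers,esx,fkr,fkz,fls,flz,frx,frz,fsz] rk=32  ker:exz,fkl,fkx,fky,flr,fly,fxy,fxz,fyz,klr,klx,kly,krx,krz,kxy,kxz,lrs,lrz,lsz,lxy,lxz,lyz,rxz,xyz
∂3: piv[aexz,afxy,akxy,alxy,alxz,alyz,axyz,efkl,efky,efly,eklr,ekly,fkrx,fkrz,fkxz,flrz,frxz,fxyz] rk=18  ker:fkly,krxz,lxyz
b_1=(42−9)−32=1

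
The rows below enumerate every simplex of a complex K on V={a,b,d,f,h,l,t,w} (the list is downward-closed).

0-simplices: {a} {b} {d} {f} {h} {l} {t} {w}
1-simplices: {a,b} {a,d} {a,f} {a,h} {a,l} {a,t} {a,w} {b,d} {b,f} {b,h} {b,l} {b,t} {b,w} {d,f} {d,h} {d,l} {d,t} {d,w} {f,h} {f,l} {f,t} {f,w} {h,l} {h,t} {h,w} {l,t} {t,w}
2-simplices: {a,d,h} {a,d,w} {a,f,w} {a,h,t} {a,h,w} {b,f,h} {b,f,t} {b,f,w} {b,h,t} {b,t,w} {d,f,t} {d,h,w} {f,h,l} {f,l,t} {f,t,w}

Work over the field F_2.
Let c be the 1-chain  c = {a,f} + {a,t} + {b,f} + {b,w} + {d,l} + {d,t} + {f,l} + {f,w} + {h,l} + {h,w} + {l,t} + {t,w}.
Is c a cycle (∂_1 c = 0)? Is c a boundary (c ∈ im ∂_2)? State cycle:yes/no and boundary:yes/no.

n_0=8 n_1=27 n_2=15  [Z2]
∂1: piv[ab,ad,af,ah,al,at,aw] rk=7  ker:bd,bf,bh,bl,bt,bw,df,dh,dl,dt,dw,fh,fl,ft,fw,hl,ht,hw,lt,tw
∂2: piv[adh,adw,afw,aht,ahw,bfh,bft,bfw,bht,btw,dft,fhl,flt] rk=13  ker:dhw,ftw
∂1c = 0
c vs im∂2: residual ≠ 0 ⇒ not boundary

cycle:yes boundary:no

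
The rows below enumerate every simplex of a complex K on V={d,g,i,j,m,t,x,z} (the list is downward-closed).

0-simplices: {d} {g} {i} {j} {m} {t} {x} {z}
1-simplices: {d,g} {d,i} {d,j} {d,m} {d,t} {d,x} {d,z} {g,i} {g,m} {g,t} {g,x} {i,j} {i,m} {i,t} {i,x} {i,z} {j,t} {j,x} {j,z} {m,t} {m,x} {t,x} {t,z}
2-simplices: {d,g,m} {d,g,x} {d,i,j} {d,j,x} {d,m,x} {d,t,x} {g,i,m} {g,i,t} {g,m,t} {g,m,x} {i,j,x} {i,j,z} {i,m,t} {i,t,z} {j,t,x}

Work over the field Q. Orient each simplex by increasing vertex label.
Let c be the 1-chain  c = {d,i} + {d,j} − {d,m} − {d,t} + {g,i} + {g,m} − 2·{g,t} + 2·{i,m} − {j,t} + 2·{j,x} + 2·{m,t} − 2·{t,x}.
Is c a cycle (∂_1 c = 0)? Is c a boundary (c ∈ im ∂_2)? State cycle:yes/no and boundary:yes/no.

n_0=8 n_1=23 n_2=15  [Q]
∂1: piv[dg,di,dj,dm,dt,dx,dz] rk=7  ker:gi,gm,gt,gx,ij,im,it,ix,iz,jt,jx,jz,mt,mx,tx,tz
∂2: piv[dgm,dgx,dij,djx,dmx,dtx,gim,git,gmt,ijx,ijz,itz,jtx] rk=13  ker:gmx,imt
∂1c = 0
c vs im∂2: residual ≠ 0 ⇒ not boundary

cycle:yes boundary:no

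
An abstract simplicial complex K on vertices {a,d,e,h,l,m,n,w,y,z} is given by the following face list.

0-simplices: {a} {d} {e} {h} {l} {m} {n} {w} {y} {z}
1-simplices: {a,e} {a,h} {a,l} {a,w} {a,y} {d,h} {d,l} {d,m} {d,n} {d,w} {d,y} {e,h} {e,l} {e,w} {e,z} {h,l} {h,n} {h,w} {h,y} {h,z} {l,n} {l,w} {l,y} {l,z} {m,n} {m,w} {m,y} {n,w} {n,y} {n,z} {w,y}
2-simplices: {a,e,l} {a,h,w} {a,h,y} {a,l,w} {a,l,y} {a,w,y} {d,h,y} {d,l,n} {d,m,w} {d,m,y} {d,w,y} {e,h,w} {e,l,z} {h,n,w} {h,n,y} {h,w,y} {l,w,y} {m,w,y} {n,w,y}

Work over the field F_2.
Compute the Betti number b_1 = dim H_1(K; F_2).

b_1=7

n_0=10 n_1=31 n_2=19  [Z2]
∂1: piv[ae,ah,al,aw,ay,dh,dm,dn,ez] rk=9  ker:dl,dw,dy,eh,el,ew,hl,hn,hw,hy,hz,ln,lw,ly,lz,mn,mw,my,nw,ny,nz,wy
∂2: piv[ael,ahw,ahy,alw,aly,awy,dhy,dln,dmw,dmy,dwy,ehw,elz,hnw,hny] rk=15  ker:hwy,lwy,mwy,nwy
b_1=(31−9)−15=7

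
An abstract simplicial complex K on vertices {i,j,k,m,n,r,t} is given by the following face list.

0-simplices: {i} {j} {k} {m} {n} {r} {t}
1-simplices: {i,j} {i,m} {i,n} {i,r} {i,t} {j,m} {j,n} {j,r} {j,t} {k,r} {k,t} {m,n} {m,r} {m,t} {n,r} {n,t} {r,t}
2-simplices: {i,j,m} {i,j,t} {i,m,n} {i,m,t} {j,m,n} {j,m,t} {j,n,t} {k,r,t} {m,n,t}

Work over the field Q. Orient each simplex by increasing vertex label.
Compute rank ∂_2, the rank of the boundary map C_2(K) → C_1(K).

n_0=7 n_1=17 n_2=9  [Q]
∂1: piv[ij,im,in,ir,it,kr] rk=6  ker:jm,jn,jr,jt,kt,mn,mr,mt,nr,nt,rt
∂2: piv[ijm,ijt,imn,imt,jmn,jnt,krt] rk=7  ker:jmt,mnt
rk∂_2=7

rank∂_2=7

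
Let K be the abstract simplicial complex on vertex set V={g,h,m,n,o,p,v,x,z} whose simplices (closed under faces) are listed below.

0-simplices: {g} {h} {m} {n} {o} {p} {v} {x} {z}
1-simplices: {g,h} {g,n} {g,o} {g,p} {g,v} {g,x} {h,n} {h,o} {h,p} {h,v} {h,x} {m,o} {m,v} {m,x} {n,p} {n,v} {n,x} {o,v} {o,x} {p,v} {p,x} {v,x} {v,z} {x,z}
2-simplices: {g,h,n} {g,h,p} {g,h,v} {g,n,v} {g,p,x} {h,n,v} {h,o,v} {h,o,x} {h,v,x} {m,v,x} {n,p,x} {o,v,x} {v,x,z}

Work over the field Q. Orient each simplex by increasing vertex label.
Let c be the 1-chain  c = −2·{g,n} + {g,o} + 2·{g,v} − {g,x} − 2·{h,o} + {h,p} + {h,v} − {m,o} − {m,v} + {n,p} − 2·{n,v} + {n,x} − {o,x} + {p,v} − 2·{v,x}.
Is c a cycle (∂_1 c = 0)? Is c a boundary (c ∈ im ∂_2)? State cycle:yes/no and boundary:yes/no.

n_0=9 n_1=24 n_2=13  [Q]
∂1: piv[gh,gn,go,gp,gv,gx,mo,vz] rk=8  ker:hn,ho,hp,hv,hx,mv,mx,np,nv,nx,ov,ox,pv,px,vx,xz
∂2: piv[ghn,ghp,ghv,gnv,gpx,hov,hox,hvx,mvx,npx,vxz] rk=11  ker:hnv,ovx
∂1c = 2·{m} − 2·{n} − {o} + {p} + 3·{v} − 3·{x}

cycle:no boundary:no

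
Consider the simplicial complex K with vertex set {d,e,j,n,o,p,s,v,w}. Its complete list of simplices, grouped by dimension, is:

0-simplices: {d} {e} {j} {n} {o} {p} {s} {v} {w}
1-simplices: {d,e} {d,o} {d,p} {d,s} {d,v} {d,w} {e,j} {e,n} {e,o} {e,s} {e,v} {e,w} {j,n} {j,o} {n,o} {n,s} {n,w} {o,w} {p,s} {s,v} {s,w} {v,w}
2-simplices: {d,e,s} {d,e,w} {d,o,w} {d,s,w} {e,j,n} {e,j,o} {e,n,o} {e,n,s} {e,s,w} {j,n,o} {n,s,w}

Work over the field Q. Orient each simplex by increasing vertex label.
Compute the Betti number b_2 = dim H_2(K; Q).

n_0=9 n_1=22 n_2=11  [Q]
∂1: piv[de,do,dp,ds,dv,dw,ej,en] rk=8  ker:eo,es,ev,ew,jn,jo,no,ns,nw,ow,ps,sv,sw,vw
∂2: piv[des,dew,dow,dsw,ejn,ejo,eno,ens,nsw] rk=9  ker:esw,jno
b_2=(11−9)−0=2

b_2=2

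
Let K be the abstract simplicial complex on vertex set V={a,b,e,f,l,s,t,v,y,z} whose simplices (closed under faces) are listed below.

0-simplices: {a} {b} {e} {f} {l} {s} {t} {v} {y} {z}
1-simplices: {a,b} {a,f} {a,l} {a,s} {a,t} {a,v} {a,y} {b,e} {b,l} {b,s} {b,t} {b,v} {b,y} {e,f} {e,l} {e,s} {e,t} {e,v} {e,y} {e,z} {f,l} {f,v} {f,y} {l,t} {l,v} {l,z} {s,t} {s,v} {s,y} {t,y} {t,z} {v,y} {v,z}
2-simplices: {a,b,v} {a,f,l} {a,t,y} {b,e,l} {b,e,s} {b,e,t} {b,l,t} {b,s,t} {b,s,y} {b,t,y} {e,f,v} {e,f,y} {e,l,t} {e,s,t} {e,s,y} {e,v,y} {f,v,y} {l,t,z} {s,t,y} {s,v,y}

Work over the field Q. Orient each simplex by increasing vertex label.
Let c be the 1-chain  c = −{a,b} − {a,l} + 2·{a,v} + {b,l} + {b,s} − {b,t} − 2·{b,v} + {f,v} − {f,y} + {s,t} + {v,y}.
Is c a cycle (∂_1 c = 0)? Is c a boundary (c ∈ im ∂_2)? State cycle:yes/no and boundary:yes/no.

cycle:yes boundary:no

n_0=10 n_1=33 n_2=20  [Q]
∂1: piv[ab,af,al,as,at,av,ay,be,ez] rk=9  ker:bl,bs,bt,bv,by,ef,el,es,et,ev,ey,fl,fv,fy,lt,lv,lz,st,sv,sy,ty,tz,vy,vz
∂2: piv[abv,afl,aty,bel,bes,bet,blt,bst,bsy,bty,efv,efy,esy,evy,ltz,svy] rk=16  ker:elt,est,fvy,sty
∂1c = 0
c vs im∂2: residual ≠ 0 ⇒ not boundary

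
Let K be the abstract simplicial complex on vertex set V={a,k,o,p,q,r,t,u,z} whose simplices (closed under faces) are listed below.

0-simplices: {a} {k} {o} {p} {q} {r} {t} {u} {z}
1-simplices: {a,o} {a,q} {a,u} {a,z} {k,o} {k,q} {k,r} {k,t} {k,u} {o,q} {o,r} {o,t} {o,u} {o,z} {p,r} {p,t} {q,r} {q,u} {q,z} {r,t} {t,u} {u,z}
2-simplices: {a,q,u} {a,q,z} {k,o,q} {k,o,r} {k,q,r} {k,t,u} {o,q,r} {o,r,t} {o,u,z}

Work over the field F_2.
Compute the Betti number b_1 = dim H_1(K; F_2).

n_0=9 n_1=22 n_2=9  [Z2]
∂1: piv[ao,aq,au,az,ko,kr,kt,pr] rk=8  ker:kq,ku,oq,or,ot,ou,oz,pt,qr,qu,qz,rt,tu,uz
∂2: piv[aqu,aqz,koq,kor,kqr,ktu,ort,ouz] rk=8  ker:oqr
b_1=(22−8)−8=6

b_1=6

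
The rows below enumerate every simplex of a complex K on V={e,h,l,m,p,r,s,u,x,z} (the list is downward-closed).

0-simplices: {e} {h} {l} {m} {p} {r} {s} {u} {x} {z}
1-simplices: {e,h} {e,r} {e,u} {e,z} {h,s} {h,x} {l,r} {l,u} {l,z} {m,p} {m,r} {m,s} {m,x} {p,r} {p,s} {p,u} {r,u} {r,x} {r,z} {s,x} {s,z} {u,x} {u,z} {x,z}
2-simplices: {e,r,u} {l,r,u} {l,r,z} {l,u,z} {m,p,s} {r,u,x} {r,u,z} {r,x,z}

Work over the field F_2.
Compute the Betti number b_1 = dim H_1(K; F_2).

n_0=10 n_1=24 n_2=8  [Z2]
∂1: piv[eh,er,eu,ez,hs,hx,lr,mp,mr] rk=9  ker:lu,lz,ms,mx,pr,ps,pu,ru,rx,rz,sx,sz,ux,uz,xz
∂2: piv[eru,lru,lrz,luz,mps,rux,rxz] rk=7  ker:ruz
b_1=(24−9)−7=8

b_1=8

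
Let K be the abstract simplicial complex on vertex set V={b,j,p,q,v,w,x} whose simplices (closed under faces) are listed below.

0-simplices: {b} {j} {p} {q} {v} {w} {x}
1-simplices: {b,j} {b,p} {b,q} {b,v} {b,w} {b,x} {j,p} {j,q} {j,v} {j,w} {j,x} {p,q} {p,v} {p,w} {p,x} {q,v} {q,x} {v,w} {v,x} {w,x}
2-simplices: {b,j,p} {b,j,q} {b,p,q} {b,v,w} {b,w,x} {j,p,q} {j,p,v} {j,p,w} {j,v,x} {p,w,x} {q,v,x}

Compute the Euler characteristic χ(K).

χ(K)=-2

n_0=7 n_1=20 n_2=11
χ=+7−20+11=-2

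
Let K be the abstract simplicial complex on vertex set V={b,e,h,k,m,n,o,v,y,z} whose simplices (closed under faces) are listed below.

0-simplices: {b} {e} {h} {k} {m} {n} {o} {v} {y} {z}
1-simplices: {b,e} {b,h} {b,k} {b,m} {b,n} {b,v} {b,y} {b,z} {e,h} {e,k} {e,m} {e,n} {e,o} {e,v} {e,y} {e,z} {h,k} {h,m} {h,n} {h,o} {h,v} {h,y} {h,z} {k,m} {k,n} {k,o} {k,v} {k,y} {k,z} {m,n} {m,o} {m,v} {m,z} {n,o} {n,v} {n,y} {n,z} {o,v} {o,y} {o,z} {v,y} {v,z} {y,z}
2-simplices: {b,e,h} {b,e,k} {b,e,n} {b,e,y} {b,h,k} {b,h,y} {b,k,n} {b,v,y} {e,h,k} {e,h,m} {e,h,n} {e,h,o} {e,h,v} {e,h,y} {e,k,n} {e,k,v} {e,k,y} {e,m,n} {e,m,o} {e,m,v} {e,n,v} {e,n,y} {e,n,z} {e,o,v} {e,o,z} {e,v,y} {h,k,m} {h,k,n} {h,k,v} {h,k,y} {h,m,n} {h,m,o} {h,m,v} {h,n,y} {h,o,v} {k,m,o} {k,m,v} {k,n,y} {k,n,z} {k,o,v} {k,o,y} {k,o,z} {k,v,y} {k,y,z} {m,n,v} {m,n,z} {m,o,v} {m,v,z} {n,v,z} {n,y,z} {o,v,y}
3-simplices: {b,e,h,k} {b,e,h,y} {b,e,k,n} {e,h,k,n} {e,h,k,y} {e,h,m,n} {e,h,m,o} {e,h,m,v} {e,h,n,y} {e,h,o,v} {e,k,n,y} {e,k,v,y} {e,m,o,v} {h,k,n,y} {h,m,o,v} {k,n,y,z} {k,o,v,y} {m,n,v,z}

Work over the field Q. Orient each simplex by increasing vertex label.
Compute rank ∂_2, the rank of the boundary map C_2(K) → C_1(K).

rank∂_2=30

n_0=10 n_1=43 n_2=51 n_3=18  [Q]
∂1: piv[be,bh,bk,bm,bn,bv,by,bz,eo] rk=9  ker:eh,ek,em,en,ev,ey,ez,hk,hm,hn,ho,hv,hy,hz,km,kn,ko,kv,ky,kz,mn,mo,mv,mz,no,nv,ny,nz,ov,oy,oz,vy,vz,yz
∂2: piv[beh,bek,ben,bey,bhk,bhy,bkn,bvy,ehm,ehn,eho,ehv,ekv,eky,emn,emo,emv,env,eny,enz,eov,eoz,evy,hkm,kmo,knz,koy,kyz,mnz,mvz] rk=30  ker:ehk,ehy,ekn,hkn,hkv,hky,hmn,hmo,hmv,hny,hov,kmv,kny,kov,koz,kvy,mnv,mov,nvz,nyz,ovy
∂3: piv[behk,behy,bekn,ehkn,ehky,ehmn,ehmo,ehmv,ehny,ehov,ekny,ekvy,emov,knyz,kovy,mnvz] rk=16  ker:hkny,hmov
rk∂_2=30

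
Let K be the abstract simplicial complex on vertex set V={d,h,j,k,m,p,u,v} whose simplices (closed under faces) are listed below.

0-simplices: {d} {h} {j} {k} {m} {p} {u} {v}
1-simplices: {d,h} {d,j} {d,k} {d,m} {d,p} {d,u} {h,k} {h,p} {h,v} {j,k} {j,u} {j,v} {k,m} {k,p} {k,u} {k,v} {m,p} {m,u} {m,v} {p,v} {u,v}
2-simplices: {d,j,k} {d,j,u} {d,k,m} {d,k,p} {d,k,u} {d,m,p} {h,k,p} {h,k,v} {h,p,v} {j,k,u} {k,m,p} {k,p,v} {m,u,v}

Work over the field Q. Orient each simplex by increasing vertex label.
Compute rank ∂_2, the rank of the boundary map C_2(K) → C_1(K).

n_0=8 n_1=21 n_2=13  [Q]
∂1: piv[dh,dj,dk,dm,dp,du,hv] rk=7  ker:hk,hp,jk,ju,jv,km,kp,ku,kv,mp,mu,mv,pv,uv
∂2: piv[djk,dju,dkm,dkp,dku,dmp,hkp,hkv,hpv,muv] rk=10  ker:jku,kmp,kpv
rk∂_2=10

rank∂_2=10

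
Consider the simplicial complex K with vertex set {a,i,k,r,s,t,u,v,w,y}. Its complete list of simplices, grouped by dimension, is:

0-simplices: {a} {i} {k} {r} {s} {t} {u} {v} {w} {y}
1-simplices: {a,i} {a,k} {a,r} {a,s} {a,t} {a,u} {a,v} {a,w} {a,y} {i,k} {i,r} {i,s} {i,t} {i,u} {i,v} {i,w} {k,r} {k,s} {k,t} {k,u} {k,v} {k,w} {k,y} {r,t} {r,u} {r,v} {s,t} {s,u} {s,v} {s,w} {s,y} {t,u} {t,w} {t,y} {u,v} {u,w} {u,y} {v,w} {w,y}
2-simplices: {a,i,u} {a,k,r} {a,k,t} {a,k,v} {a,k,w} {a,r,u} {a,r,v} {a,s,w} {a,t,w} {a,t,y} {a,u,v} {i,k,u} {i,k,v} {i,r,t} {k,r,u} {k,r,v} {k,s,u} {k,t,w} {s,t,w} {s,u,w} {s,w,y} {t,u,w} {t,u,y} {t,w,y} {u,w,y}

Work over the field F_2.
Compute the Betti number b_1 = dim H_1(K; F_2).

n_0=10 n_1=39 n_2=25  [Z2]
∂1: piv[ai,ak,ar,as,at,au,av,aw,ay] rk=9  ker:ik,ir,is,it,iu,iv,iw,kr,ks,kt,ku,kv,kw,ky,rt,ru,rv,st,su,sv,sw,sy,tu,tw,ty,uv,uw,uy,vw,wy
∂2: piv[aiu,akr,akt,akv,akw,aru,arv,asw,atw,aty,auv,iku,ikv,irt,kru,ksu,stw,suw,swy,tuw,tuy,twy] rk=22  ker:krv,ktw,uwy
b_1=(39−9)−22=8

b_1=8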